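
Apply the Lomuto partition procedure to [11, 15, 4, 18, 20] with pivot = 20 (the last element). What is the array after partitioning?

Lomuto partition with pivot = 20:

Initial array: [11, 15, 4, 18, 20]

arr[0]=11 <= 20: swap with position 0, array becomes [11, 15, 4, 18, 20]
arr[1]=15 <= 20: swap with position 1, array becomes [11, 15, 4, 18, 20]
arr[2]=4 <= 20: swap with position 2, array becomes [11, 15, 4, 18, 20]
arr[3]=18 <= 20: swap with position 3, array becomes [11, 15, 4, 18, 20]

Place pivot at position 4: [11, 15, 4, 18, 20]
Pivot position: 4

After partitioning with pivot 20, the array becomes [11, 15, 4, 18, 20]. The pivot is placed at index 4. All elements to the left of the pivot are <= 20, and all elements to the right are > 20.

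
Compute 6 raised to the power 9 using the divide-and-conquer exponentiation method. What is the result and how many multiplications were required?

Computing 6^9 by squaring (build up from 6^1; each line after the first costs one multiplication):

6^1 = 6
6^2 = (6^1)^2 = 6^2 = 36
6^4 = (6^2)^2 = 36^2 = 1296
6^8 = (6^4)^2 = 1296^2 = 1679616
6^9 = 6 * 6^8 = 6 * 1679616 = 10077696

Result: 10077696
Multiplications needed: 4 (4 lines after 6^1)

6^9 = 10077696. Using exponentiation by squaring, this requires 4 multiplications. The key idea: if the exponent is even, square the half-power; if odd, multiply by the base once.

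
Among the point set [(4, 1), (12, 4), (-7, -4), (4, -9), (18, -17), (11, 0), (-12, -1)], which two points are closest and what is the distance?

Computing all pairwise distances among 7 points:

d((4, 1), (12, 4)) = 8.544
d((4, 1), (-7, -4)) = 12.083
d((4, 1), (4, -9)) = 10.0
d((4, 1), (18, -17)) = 22.8035
d((4, 1), (11, 0)) = 7.0711
d((4, 1), (-12, -1)) = 16.1245
d((12, 4), (-7, -4)) = 20.6155
d((12, 4), (4, -9)) = 15.2643
d((12, 4), (18, -17)) = 21.8403
d((12, 4), (11, 0)) = 4.1231 <-- minimum
d((12, 4), (-12, -1)) = 24.5153
d((-7, -4), (4, -9)) = 12.083
d((-7, -4), (18, -17)) = 28.178
d((-7, -4), (11, 0)) = 18.4391
d((-7, -4), (-12, -1)) = 5.831
d((4, -9), (18, -17)) = 16.1245
d((4, -9), (11, 0)) = 11.4018
d((4, -9), (-12, -1)) = 17.8885
d((18, -17), (11, 0)) = 18.3848
d((18, -17), (-12, -1)) = 34.0
d((11, 0), (-12, -1)) = 23.0217

Closest pair: (12, 4) and (11, 0) with distance 4.1231

The closest pair is (12, 4) and (11, 0) with Euclidean distance 4.1231. For 7 points, brute-force pairwise comparison is shown above. For large n, the divide-and-conquer algorithm (sort by x, recurse on halves, check the dividing strip) achieves O(n log n).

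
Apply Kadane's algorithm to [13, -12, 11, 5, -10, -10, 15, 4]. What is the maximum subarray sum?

Using Kadane's algorithm on [13, -12, 11, 5, -10, -10, 15, 4]:

Scanning through the array:
Position 1 (value -12): max_ending_here = 1, max_so_far = 13
Position 2 (value 11): max_ending_here = 12, max_so_far = 13
Position 3 (value 5): max_ending_here = 17, max_so_far = 17
Position 4 (value -10): max_ending_here = 7, max_so_far = 17
Position 5 (value -10): max_ending_here = -3, max_so_far = 17
Position 6 (value 15): max_ending_here = 15, max_so_far = 17
Position 7 (value 4): max_ending_here = 19, max_so_far = 19

Maximum subarray: [15, 4]
Maximum sum: 19

The maximum subarray is [15, 4] with sum 19. This subarray runs from index 6 to index 7.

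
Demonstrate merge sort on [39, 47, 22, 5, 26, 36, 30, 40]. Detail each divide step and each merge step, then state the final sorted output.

Merge sort trace:

Split: [39, 47, 22, 5, 26, 36, 30, 40] -> [39, 47, 22, 5] and [26, 36, 30, 40]
  Split: [39, 47, 22, 5] -> [39, 47] and [22, 5]
    Split: [39, 47] -> [39] and [47]
    Merge: [39] + [47] -> [39, 47]
    Split: [22, 5] -> [22] and [5]
    Merge: [22] + [5] -> [5, 22]
  Merge: [39, 47] + [5, 22] -> [5, 22, 39, 47]
  Split: [26, 36, 30, 40] -> [26, 36] and [30, 40]
    Split: [26, 36] -> [26] and [36]
    Merge: [26] + [36] -> [26, 36]
    Split: [30, 40] -> [30] and [40]
    Merge: [30] + [40] -> [30, 40]
  Merge: [26, 36] + [30, 40] -> [26, 30, 36, 40]
Merge: [5, 22, 39, 47] + [26, 30, 36, 40] -> [5, 22, 26, 30, 36, 39, 40, 47]

Final sorted array: [5, 22, 26, 30, 36, 39, 40, 47]

The merge sort proceeds by recursively splitting the array and merging sorted halves.
After all merges, the sorted array is [5, 22, 26, 30, 36, 39, 40, 47].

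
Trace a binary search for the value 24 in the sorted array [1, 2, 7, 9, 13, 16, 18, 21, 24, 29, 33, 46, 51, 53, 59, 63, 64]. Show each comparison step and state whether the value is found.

Binary search for 24 in [1, 2, 7, 9, 13, 16, 18, 21, 24, 29, 33, 46, 51, 53, 59, 63, 64]:

lo=0, hi=16, mid=8, arr[mid]=24 -> Found target at index 8!

Binary search finds 24 at index 8 after 1 comparisons. The search repeatedly halves the search space by comparing with the middle element.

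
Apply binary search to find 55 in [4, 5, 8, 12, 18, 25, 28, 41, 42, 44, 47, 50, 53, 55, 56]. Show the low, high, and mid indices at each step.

Binary search for 55 in [4, 5, 8, 12, 18, 25, 28, 41, 42, 44, 47, 50, 53, 55, 56]:

lo=0, hi=14, mid=7, arr[mid]=41 -> 41 < 55, search right half
lo=8, hi=14, mid=11, arr[mid]=50 -> 50 < 55, search right half
lo=12, hi=14, mid=13, arr[mid]=55 -> Found target at index 13!

Binary search finds 55 at index 13 after 3 comparisons. The search repeatedly halves the search space by comparing with the middle element.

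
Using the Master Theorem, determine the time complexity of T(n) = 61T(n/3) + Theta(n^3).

Master Theorem for T(n) = 61T(n/3) + O(n^3):

a = 61, b = 3, c = 3
log_b(a) = log_3(61) = 3.7419

Case 1: c = 3 < log_3(61) = 3.7419
T(n) = O(n^(log_3 61))

For T(n) = 61T(n/3) + O(n^3): log_3(61) = 3.7419. This is Case 1 of the Master Theorem (c < log_b(a), work dominated by leaves), giving O(n^(log_3 61)).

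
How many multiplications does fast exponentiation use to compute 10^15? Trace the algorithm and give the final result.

Computing 10^15 by squaring (build up from 10^1; each line after the first costs one multiplication):

10^1 = 10
10^2 = (10^1)^2 = 10^2 = 100
10^3 = 10 * 10^2 = 10 * 100 = 1000
10^6 = (10^3)^2 = 1000^2 = 1000000
10^7 = 10 * 10^6 = 10 * 1000000 = 10000000
10^14 = (10^7)^2 = 10000000^2 = 100000000000000
10^15 = 10 * 10^14 = 10 * 100000000000000 = 1000000000000000

Result: 1000000000000000
Multiplications needed: 6 (6 lines after 10^1)

10^15 = 1000000000000000. Using exponentiation by squaring, this requires 6 multiplications. The key idea: if the exponent is even, square the half-power; if odd, multiply by the base once.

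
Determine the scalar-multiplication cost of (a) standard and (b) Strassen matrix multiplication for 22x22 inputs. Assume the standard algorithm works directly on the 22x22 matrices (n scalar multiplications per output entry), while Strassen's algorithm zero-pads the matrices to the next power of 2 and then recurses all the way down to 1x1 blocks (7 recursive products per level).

Matrix multiplication for 22x22 matrices:

Strassen's algorithm requires power-of-2 dimensions. Pad 22x22 to 32x32 (next power of 2).

Standard algorithm: 22^3 = 10648 multiplications
Strassen's algorithm: 7^(log2(32)) = 7^5 = 16807 multiplications
Difference: 10648 - 16807 = -6159 (Strassen uses MORE here due to padding overhead — for small or just-over-power-of-2 n, padding can outweigh the per-level savings)

Standard: 10648 multiplications (22^3). Strassen: 16807 multiplications (7^5, after padding to 32x32). Strassen reduces 8 recursive multiplications to 7 at each level.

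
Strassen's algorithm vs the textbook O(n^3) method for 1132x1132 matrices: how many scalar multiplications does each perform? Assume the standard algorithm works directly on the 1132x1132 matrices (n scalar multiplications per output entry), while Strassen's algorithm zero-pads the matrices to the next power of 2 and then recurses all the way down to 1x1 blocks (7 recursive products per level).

Matrix multiplication for 1132x1132 matrices:

Strassen's algorithm requires power-of-2 dimensions. Pad 1132x1132 to 2048x2048 (next power of 2).

Standard algorithm: 1132^3 = 1450571968 multiplications
Strassen's algorithm: 7^(log2(2048)) = 7^11 = 1977326743 multiplications
Difference: 1450571968 - 1977326743 = -526754775 (Strassen uses MORE here due to padding overhead — for small or just-over-power-of-2 n, padding can outweigh the per-level savings)

Standard: 1450571968 multiplications (1132^3). Strassen: 1977326743 multiplications (7^11, after padding to 2048x2048). Strassen reduces 8 recursive multiplications to 7 at each level.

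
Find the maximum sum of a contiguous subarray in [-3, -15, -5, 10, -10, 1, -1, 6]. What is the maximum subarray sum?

Using Kadane's algorithm on [-3, -15, -5, 10, -10, 1, -1, 6]:

Scanning through the array:
Position 1 (value -15): max_ending_here = -15, max_so_far = -3
Position 2 (value -5): max_ending_here = -5, max_so_far = -3
Position 3 (value 10): max_ending_here = 10, max_so_far = 10
Position 4 (value -10): max_ending_here = 0, max_so_far = 10
Position 5 (value 1): max_ending_here = 1, max_so_far = 10
Position 6 (value -1): max_ending_here = 0, max_so_far = 10
Position 7 (value 6): max_ending_here = 6, max_so_far = 10

Maximum subarray: [10]
Maximum sum: 10

The maximum subarray is [10] with sum 10. This subarray runs from index 3 to index 3.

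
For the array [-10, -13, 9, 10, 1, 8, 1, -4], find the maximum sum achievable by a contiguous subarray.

Using Kadane's algorithm on [-10, -13, 9, 10, 1, 8, 1, -4]:

Scanning through the array:
Position 1 (value -13): max_ending_here = -13, max_so_far = -10
Position 2 (value 9): max_ending_here = 9, max_so_far = 9
Position 3 (value 10): max_ending_here = 19, max_so_far = 19
Position 4 (value 1): max_ending_here = 20, max_so_far = 20
Position 5 (value 8): max_ending_here = 28, max_so_far = 28
Position 6 (value 1): max_ending_here = 29, max_so_far = 29
Position 7 (value -4): max_ending_here = 25, max_so_far = 29

Maximum subarray: [9, 10, 1, 8, 1]
Maximum sum: 29

The maximum subarray is [9, 10, 1, 8, 1] with sum 29. This subarray runs from index 2 to index 6.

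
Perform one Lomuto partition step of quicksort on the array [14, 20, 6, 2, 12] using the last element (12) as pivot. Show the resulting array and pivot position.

Lomuto partition with pivot = 12:

Initial array: [14, 20, 6, 2, 12]

arr[0]=14 > 12: no swap
arr[1]=20 > 12: no swap
arr[2]=6 <= 12: swap with position 0, array becomes [6, 20, 14, 2, 12]
arr[3]=2 <= 12: swap with position 1, array becomes [6, 2, 14, 20, 12]

Place pivot at position 2: [6, 2, 12, 20, 14]
Pivot position: 2

After partitioning with pivot 12, the array becomes [6, 2, 12, 20, 14]. The pivot is placed at index 2. All elements to the left of the pivot are <= 12, and all elements to the right are > 12.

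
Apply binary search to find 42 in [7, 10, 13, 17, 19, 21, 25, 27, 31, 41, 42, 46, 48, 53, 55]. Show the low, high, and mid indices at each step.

Binary search for 42 in [7, 10, 13, 17, 19, 21, 25, 27, 31, 41, 42, 46, 48, 53, 55]:

lo=0, hi=14, mid=7, arr[mid]=27 -> 27 < 42, search right half
lo=8, hi=14, mid=11, arr[mid]=46 -> 46 > 42, search left half
lo=8, hi=10, mid=9, arr[mid]=41 -> 41 < 42, search right half
lo=10, hi=10, mid=10, arr[mid]=42 -> Found target at index 10!

Binary search finds 42 at index 10 after 4 comparisons. The search repeatedly halves the search space by comparing with the middle element.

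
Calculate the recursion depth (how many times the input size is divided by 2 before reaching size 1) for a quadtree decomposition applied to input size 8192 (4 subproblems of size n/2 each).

For divide and conquer with division factor 2:

Problem sizes at each level:
Level 0: 8192
Level 1: 4096
Level 2: 2048
Level 3: 1024
Level 4: 512
Level 5: 256
Level 6: 128
Level 7: 64
Level 8: 32
Level 9: 16
Level 10: 8
Level 11: 4
Level 12: 2
Level 13: 1

The root is level 0 and the size-1 base case is level 13 (the tree spans levels 0 through 13, i.e. 14 levels counting the root), so the depth is the number of divisions: log_2(8192) = 13

The recursion tree depth is log_2(8192) = 13. At each level, the problem size is divided by 2, so it takes 13 divisions to reduce to a base case of size 1. The algorithm makes 4 recursive calls at each level.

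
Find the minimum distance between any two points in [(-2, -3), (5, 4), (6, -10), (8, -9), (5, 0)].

Computing all pairwise distances among 5 points:

d((-2, -3), (5, 4)) = 9.8995
d((-2, -3), (6, -10)) = 10.6301
d((-2, -3), (8, -9)) = 11.6619
d((-2, -3), (5, 0)) = 7.6158
d((5, 4), (6, -10)) = 14.0357
d((5, 4), (8, -9)) = 13.3417
d((5, 4), (5, 0)) = 4.0
d((6, -10), (8, -9)) = 2.2361 <-- minimum
d((6, -10), (5, 0)) = 10.0499
d((8, -9), (5, 0)) = 9.4868

Closest pair: (6, -10) and (8, -9) with distance 2.2361

The closest pair is (6, -10) and (8, -9) with Euclidean distance 2.2361. For 5 points, brute-force pairwise comparison is shown above. For large n, the divide-and-conquer algorithm (sort by x, recurse on halves, check the dividing strip) achieves O(n log n).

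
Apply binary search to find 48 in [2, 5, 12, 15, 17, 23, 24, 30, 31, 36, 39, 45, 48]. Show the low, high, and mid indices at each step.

Binary search for 48 in [2, 5, 12, 15, 17, 23, 24, 30, 31, 36, 39, 45, 48]:

lo=0, hi=12, mid=6, arr[mid]=24 -> 24 < 48, search right half
lo=7, hi=12, mid=9, arr[mid]=36 -> 36 < 48, search right half
lo=10, hi=12, mid=11, arr[mid]=45 -> 45 < 48, search right half
lo=12, hi=12, mid=12, arr[mid]=48 -> Found target at index 12!

Binary search finds 48 at index 12 after 4 comparisons. The search repeatedly halves the search space by comparing with the middle element.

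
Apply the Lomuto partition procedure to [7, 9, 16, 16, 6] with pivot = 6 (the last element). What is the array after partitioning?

Lomuto partition with pivot = 6:

Initial array: [7, 9, 16, 16, 6]

arr[0]=7 > 6: no swap
arr[1]=9 > 6: no swap
arr[2]=16 > 6: no swap
arr[3]=16 > 6: no swap

Place pivot at position 0: [6, 9, 16, 16, 7]
Pivot position: 0

After partitioning with pivot 6, the array becomes [6, 9, 16, 16, 7]. The pivot is placed at index 0. All elements to the left of the pivot are <= 6, and all elements to the right are > 6.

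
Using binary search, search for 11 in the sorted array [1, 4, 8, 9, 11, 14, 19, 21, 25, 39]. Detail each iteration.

Binary search for 11 in [1, 4, 8, 9, 11, 14, 19, 21, 25, 39]:

lo=0, hi=9, mid=4, arr[mid]=11 -> Found target at index 4!

Binary search finds 11 at index 4 after 1 comparisons. The search repeatedly halves the search space by comparing with the middle element.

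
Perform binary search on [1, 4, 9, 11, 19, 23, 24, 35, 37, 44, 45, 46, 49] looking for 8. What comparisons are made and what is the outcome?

Binary search for 8 in [1, 4, 9, 11, 19, 23, 24, 35, 37, 44, 45, 46, 49]:

lo=0, hi=12, mid=6, arr[mid]=24 -> 24 > 8, search left half
lo=0, hi=5, mid=2, arr[mid]=9 -> 9 > 8, search left half
lo=0, hi=1, mid=0, arr[mid]=1 -> 1 < 8, search right half
lo=1, hi=1, mid=1, arr[mid]=4 -> 4 < 8, search right half
lo=2 > hi=1, target 8 not found

Binary search determines that 8 is not in the array after 4 comparisons. The search space was exhausted without finding the target.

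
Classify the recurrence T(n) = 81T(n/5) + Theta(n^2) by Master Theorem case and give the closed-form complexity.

Master Theorem for T(n) = 81T(n/5) + O(n^2):

a = 81, b = 5, c = 2
log_b(a) = log_5(81) = 2.7304

Case 1: c = 2 < log_5(81) = 2.7304
T(n) = O(n^(log_5 81))

For T(n) = 81T(n/5) + O(n^2): log_5(81) = 2.7304. This is Case 1 of the Master Theorem (c < log_b(a), work dominated by leaves), giving O(n^(log_5 81)).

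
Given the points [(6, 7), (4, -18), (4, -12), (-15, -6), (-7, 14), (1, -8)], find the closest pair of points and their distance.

Computing all pairwise distances among 6 points:

d((6, 7), (4, -18)) = 25.0799
d((6, 7), (4, -12)) = 19.105
d((6, 7), (-15, -6)) = 24.6982
d((6, 7), (-7, 14)) = 14.7648
d((6, 7), (1, -8)) = 15.8114
d((4, -18), (4, -12)) = 6.0
d((4, -18), (-15, -6)) = 22.4722
d((4, -18), (-7, 14)) = 33.8378
d((4, -18), (1, -8)) = 10.4403
d((4, -12), (-15, -6)) = 19.9249
d((4, -12), (-7, 14)) = 28.2312
d((4, -12), (1, -8)) = 5.0 <-- minimum
d((-15, -6), (-7, 14)) = 21.5407
d((-15, -6), (1, -8)) = 16.1245
d((-7, 14), (1, -8)) = 23.4094

Closest pair: (4, -12) and (1, -8) with distance 5.0

The closest pair is (4, -12) and (1, -8) with Euclidean distance 5.0. For 6 points, brute-force pairwise comparison is shown above. For large n, the divide-and-conquer algorithm (sort by x, recurse on halves, check the dividing strip) achieves O(n log n).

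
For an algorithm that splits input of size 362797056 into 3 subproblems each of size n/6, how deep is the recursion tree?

For divide and conquer with division factor 6:

Problem sizes at each level:
Level 0: 362797056
Level 1: 60466176
Level 2: 10077696
Level 3: 1679616
Level 4: 279936
Level 5: 46656
Level 6: 7776
Level 7: 1296
Level 8: 216
Level 9: 36
Level 10: 6
Level 11: 1

The root is level 0 and the size-1 base case is level 11 (the tree spans levels 0 through 11, i.e. 12 levels counting the root), so the depth is the number of divisions: log_6(362797056) = 11

The recursion tree depth is log_6(362797056) = 11. At each level, the problem size is divided by 6, so it takes 11 divisions to reduce to a base case of size 1. The algorithm makes 3 recursive calls at each level.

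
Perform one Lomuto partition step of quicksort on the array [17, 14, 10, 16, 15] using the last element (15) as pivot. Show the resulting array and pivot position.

Lomuto partition with pivot = 15:

Initial array: [17, 14, 10, 16, 15]

arr[0]=17 > 15: no swap
arr[1]=14 <= 15: swap with position 0, array becomes [14, 17, 10, 16, 15]
arr[2]=10 <= 15: swap with position 1, array becomes [14, 10, 17, 16, 15]
arr[3]=16 > 15: no swap

Place pivot at position 2: [14, 10, 15, 16, 17]
Pivot position: 2

After partitioning with pivot 15, the array becomes [14, 10, 15, 16, 17]. The pivot is placed at index 2. All elements to the left of the pivot are <= 15, and all elements to the right are > 15.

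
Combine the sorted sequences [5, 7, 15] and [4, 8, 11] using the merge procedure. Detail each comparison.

Merging process:

Compare 5 vs 4: take 4 from right. Merged: [4]
Compare 5 vs 8: take 5 from left. Merged: [4, 5]
Compare 7 vs 8: take 7 from left. Merged: [4, 5, 7]
Compare 15 vs 8: take 8 from right. Merged: [4, 5, 7, 8]
Compare 15 vs 11: take 11 from right. Merged: [4, 5, 7, 8, 11]
Append remaining from left: [15]. Merged: [4, 5, 7, 8, 11, 15]

Final merged array: [4, 5, 7, 8, 11, 15]
Total comparisons: 5

The merged array is [4, 5, 7, 8, 11, 15], requiring 5 comparisons. The merge step runs in O(n) time where n is the total number of elements.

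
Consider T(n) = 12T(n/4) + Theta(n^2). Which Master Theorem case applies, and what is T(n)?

Master Theorem for T(n) = 12T(n/4) + O(n^2):

a = 12, b = 4, c = 2
log_b(a) = log_4(12) = 1.7925

Case 3: c = 2 > log_4(12) = 1.7925
T(n) = O(n^2) = O(n^2)

For T(n) = 12T(n/4) + O(n^2): log_4(12) = 1.7925. This is Case 3 of the Master Theorem (c > log_b(a), work dominated by root), giving O(n^2).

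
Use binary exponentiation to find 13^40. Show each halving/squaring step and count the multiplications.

Computing 13^40 by squaring (build up from 13^1; each line after the first costs one multiplication):

13^1 = 13
13^2 = (13^1)^2 = 13^2 = 169
13^4 = (13^2)^2 = 169^2 = 28561
13^5 = 13 * 13^4 = 13 * 28561 = 371293
13^10 = (13^5)^2 = 371293^2 = 137858491849
13^20 = (13^10)^2 = 137858491849^2 = 19004963774880799438801
13^40 = (13^20)^2 = 19004963774880799438801^2 = 361188648084531445929920877641340156544317601

Result: 361188648084531445929920877641340156544317601
Multiplications needed: 6 (6 lines after 13^1)

13^40 = 361188648084531445929920877641340156544317601. Using exponentiation by squaring, this requires 6 multiplications. The key idea: if the exponent is even, square the half-power; if odd, multiply by the base once.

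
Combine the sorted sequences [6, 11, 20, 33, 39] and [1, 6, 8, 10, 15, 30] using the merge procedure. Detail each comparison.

Merging process:

Compare 6 vs 1: take 1 from right. Merged: [1]
Compare 6 vs 6: take 6 from left. Merged: [1, 6]
Compare 11 vs 6: take 6 from right. Merged: [1, 6, 6]
Compare 11 vs 8: take 8 from right. Merged: [1, 6, 6, 8]
Compare 11 vs 10: take 10 from right. Merged: [1, 6, 6, 8, 10]
Compare 11 vs 15: take 11 from left. Merged: [1, 6, 6, 8, 10, 11]
Compare 20 vs 15: take 15 from right. Merged: [1, 6, 6, 8, 10, 11, 15]
Compare 20 vs 30: take 20 from left. Merged: [1, 6, 6, 8, 10, 11, 15, 20]
Compare 33 vs 30: take 30 from right. Merged: [1, 6, 6, 8, 10, 11, 15, 20, 30]
Append remaining from left: [33, 39]. Merged: [1, 6, 6, 8, 10, 11, 15, 20, 30, 33, 39]

Final merged array: [1, 6, 6, 8, 10, 11, 15, 20, 30, 33, 39]
Total comparisons: 9

The merged array is [1, 6, 6, 8, 10, 11, 15, 20, 30, 33, 39], requiring 9 comparisons. The merge step runs in O(n) time where n is the total number of elements.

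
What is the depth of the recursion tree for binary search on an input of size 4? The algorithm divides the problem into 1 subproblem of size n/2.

For divide and conquer with division factor 2:

Problem sizes at each level:
Level 0: 4
Level 1: 2
Level 2: 1

The root is level 0 and the size-1 base case is level 2 (the tree spans levels 0 through 2, i.e. 3 levels counting the root), so the depth is the number of divisions: log_2(4) = 2

The recursion tree depth is log_2(4) = 2. At each level, the problem size is divided by 2, so it takes 2 divisions to reduce to a base case of size 1. The algorithm makes 1 recursive call at each level.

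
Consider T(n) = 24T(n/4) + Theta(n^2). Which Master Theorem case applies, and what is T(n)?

Master Theorem for T(n) = 24T(n/4) + O(n^2):

a = 24, b = 4, c = 2
log_b(a) = log_4(24) = 2.2925

Case 1: c = 2 < log_4(24) = 2.2925
T(n) = O(n^(log_4 24))

For T(n) = 24T(n/4) + O(n^2): log_4(24) = 2.2925. This is Case 1 of the Master Theorem (c < log_b(a), work dominated by leaves), giving O(n^(log_4 24)).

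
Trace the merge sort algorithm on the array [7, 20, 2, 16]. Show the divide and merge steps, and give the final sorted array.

Merge sort trace:

Split: [7, 20, 2, 16] -> [7, 20] and [2, 16]
  Split: [7, 20] -> [7] and [20]
  Merge: [7] + [20] -> [7, 20]
  Split: [2, 16] -> [2] and [16]
  Merge: [2] + [16] -> [2, 16]
Merge: [7, 20] + [2, 16] -> [2, 7, 16, 20]

Final sorted array: [2, 7, 16, 20]

The merge sort proceeds by recursively splitting the array and merging sorted halves.
After all merges, the sorted array is [2, 7, 16, 20].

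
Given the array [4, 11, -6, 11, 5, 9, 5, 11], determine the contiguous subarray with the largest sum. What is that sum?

Using Kadane's algorithm on [4, 11, -6, 11, 5, 9, 5, 11]:

Scanning through the array:
Position 1 (value 11): max_ending_here = 15, max_so_far = 15
Position 2 (value -6): max_ending_here = 9, max_so_far = 15
Position 3 (value 11): max_ending_here = 20, max_so_far = 20
Position 4 (value 5): max_ending_here = 25, max_so_far = 25
Position 5 (value 9): max_ending_here = 34, max_so_far = 34
Position 6 (value 5): max_ending_here = 39, max_so_far = 39
Position 7 (value 11): max_ending_here = 50, max_so_far = 50

Maximum subarray: [4, 11, -6, 11, 5, 9, 5, 11]
Maximum sum: 50

The maximum subarray is [4, 11, -6, 11, 5, 9, 5, 11] with sum 50. This subarray runs from index 0 to index 7.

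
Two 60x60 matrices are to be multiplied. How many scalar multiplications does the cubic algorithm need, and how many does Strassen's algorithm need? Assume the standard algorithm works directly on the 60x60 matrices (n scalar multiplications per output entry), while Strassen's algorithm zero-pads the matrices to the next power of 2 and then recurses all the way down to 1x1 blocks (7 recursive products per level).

Matrix multiplication for 60x60 matrices:

Strassen's algorithm requires power-of-2 dimensions. Pad 60x60 to 64x64 (next power of 2).

Standard algorithm: 60^3 = 216000 multiplications
Strassen's algorithm: 7^(log2(64)) = 7^6 = 117649 multiplications
Savings: 216000 - 117649 = 98351 multiplications

Standard: 216000 multiplications (60^3). Strassen: 117649 multiplications (7^6, after padding to 64x64). Strassen reduces 8 recursive multiplications to 7 at each level.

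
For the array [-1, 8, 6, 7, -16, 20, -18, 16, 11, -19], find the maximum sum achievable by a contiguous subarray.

Using Kadane's algorithm on [-1, 8, 6, 7, -16, 20, -18, 16, 11, -19]:

Scanning through the array:
Position 1 (value 8): max_ending_here = 8, max_so_far = 8
Position 2 (value 6): max_ending_here = 14, max_so_far = 14
Position 3 (value 7): max_ending_here = 21, max_so_far = 21
Position 4 (value -16): max_ending_here = 5, max_so_far = 21
Position 5 (value 20): max_ending_here = 25, max_so_far = 25
Position 6 (value -18): max_ending_here = 7, max_so_far = 25
Position 7 (value 16): max_ending_here = 23, max_so_far = 25
Position 8 (value 11): max_ending_here = 34, max_so_far = 34
Position 9 (value -19): max_ending_here = 15, max_so_far = 34

Maximum subarray: [8, 6, 7, -16, 20, -18, 16, 11]
Maximum sum: 34

The maximum subarray is [8, 6, 7, -16, 20, -18, 16, 11] with sum 34. This subarray runs from index 1 to index 8.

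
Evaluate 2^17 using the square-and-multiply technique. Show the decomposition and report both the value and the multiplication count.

Computing 2^17 by squaring (build up from 2^1; each line after the first costs one multiplication):

2^1 = 2
2^2 = (2^1)^2 = 2^2 = 4
2^4 = (2^2)^2 = 4^2 = 16
2^8 = (2^4)^2 = 16^2 = 256
2^16 = (2^8)^2 = 256^2 = 65536
2^17 = 2 * 2^16 = 2 * 65536 = 131072

Result: 131072
Multiplications needed: 5 (5 lines after 2^1)

2^17 = 131072. Using exponentiation by squaring, this requires 5 multiplications. The key idea: if the exponent is even, square the half-power; if odd, multiply by the base once.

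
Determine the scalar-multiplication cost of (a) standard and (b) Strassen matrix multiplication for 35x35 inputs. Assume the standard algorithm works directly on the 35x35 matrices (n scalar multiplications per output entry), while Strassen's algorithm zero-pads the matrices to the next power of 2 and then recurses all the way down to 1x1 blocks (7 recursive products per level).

Matrix multiplication for 35x35 matrices:

Strassen's algorithm requires power-of-2 dimensions. Pad 35x35 to 64x64 (next power of 2).

Standard algorithm: 35^3 = 42875 multiplications
Strassen's algorithm: 7^(log2(64)) = 7^6 = 117649 multiplications
Difference: 42875 - 117649 = -74774 (Strassen uses MORE here due to padding overhead — for small or just-over-power-of-2 n, padding can outweigh the per-level savings)

Standard: 42875 multiplications (35^3). Strassen: 117649 multiplications (7^6, after padding to 64x64). Strassen reduces 8 recursive multiplications to 7 at each level.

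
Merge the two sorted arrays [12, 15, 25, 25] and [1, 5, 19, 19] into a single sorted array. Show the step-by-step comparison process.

Merging process:

Compare 12 vs 1: take 1 from right. Merged: [1]
Compare 12 vs 5: take 5 from right. Merged: [1, 5]
Compare 12 vs 19: take 12 from left. Merged: [1, 5, 12]
Compare 15 vs 19: take 15 from left. Merged: [1, 5, 12, 15]
Compare 25 vs 19: take 19 from right. Merged: [1, 5, 12, 15, 19]
Compare 25 vs 19: take 19 from right. Merged: [1, 5, 12, 15, 19, 19]
Append remaining from left: [25, 25]. Merged: [1, 5, 12, 15, 19, 19, 25, 25]

Final merged array: [1, 5, 12, 15, 19, 19, 25, 25]
Total comparisons: 6

The merged array is [1, 5, 12, 15, 19, 19, 25, 25], requiring 6 comparisons. The merge step runs in O(n) time where n is the total number of elements.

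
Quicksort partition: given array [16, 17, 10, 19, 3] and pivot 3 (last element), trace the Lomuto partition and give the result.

Lomuto partition with pivot = 3:

Initial array: [16, 17, 10, 19, 3]

arr[0]=16 > 3: no swap
arr[1]=17 > 3: no swap
arr[2]=10 > 3: no swap
arr[3]=19 > 3: no swap

Place pivot at position 0: [3, 17, 10, 19, 16]
Pivot position: 0

After partitioning with pivot 3, the array becomes [3, 17, 10, 19, 16]. The pivot is placed at index 0. All elements to the left of the pivot are <= 3, and all elements to the right are > 3.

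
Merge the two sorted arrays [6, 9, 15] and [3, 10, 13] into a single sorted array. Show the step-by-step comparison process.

Merging process:

Compare 6 vs 3: take 3 from right. Merged: [3]
Compare 6 vs 10: take 6 from left. Merged: [3, 6]
Compare 9 vs 10: take 9 from left. Merged: [3, 6, 9]
Compare 15 vs 10: take 10 from right. Merged: [3, 6, 9, 10]
Compare 15 vs 13: take 13 from right. Merged: [3, 6, 9, 10, 13]
Append remaining from left: [15]. Merged: [3, 6, 9, 10, 13, 15]

Final merged array: [3, 6, 9, 10, 13, 15]
Total comparisons: 5

The merged array is [3, 6, 9, 10, 13, 15], requiring 5 comparisons. The merge step runs in O(n) time where n is the total number of elements.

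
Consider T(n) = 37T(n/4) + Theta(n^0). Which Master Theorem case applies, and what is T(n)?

Master Theorem for T(n) = 37T(n/4) + O(n^0):

a = 37, b = 4, c = 0
log_b(a) = log_4(37) = 2.6047

Case 1: c = 0 < log_4(37) = 2.6047
T(n) = O(n^(log_4 37))

For T(n) = 37T(n/4) + O(n^0): log_4(37) = 2.6047. This is Case 1 of the Master Theorem (c < log_b(a), work dominated by leaves), giving O(n^(log_4 37)).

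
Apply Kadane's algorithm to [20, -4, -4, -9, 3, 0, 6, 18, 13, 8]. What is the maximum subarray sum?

Using Kadane's algorithm on [20, -4, -4, -9, 3, 0, 6, 18, 13, 8]:

Scanning through the array:
Position 1 (value -4): max_ending_here = 16, max_so_far = 20
Position 2 (value -4): max_ending_here = 12, max_so_far = 20
Position 3 (value -9): max_ending_here = 3, max_so_far = 20
Position 4 (value 3): max_ending_here = 6, max_so_far = 20
Position 5 (value 0): max_ending_here = 6, max_so_far = 20
Position 6 (value 6): max_ending_here = 12, max_so_far = 20
Position 7 (value 18): max_ending_here = 30, max_so_far = 30
Position 8 (value 13): max_ending_here = 43, max_so_far = 43
Position 9 (value 8): max_ending_here = 51, max_so_far = 51

Maximum subarray: [20, -4, -4, -9, 3, 0, 6, 18, 13, 8]
Maximum sum: 51

The maximum subarray is [20, -4, -4, -9, 3, 0, 6, 18, 13, 8] with sum 51. This subarray runs from index 0 to index 9.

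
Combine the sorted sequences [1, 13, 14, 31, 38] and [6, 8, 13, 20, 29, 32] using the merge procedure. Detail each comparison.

Merging process:

Compare 1 vs 6: take 1 from left. Merged: [1]
Compare 13 vs 6: take 6 from right. Merged: [1, 6]
Compare 13 vs 8: take 8 from right. Merged: [1, 6, 8]
Compare 13 vs 13: take 13 from left. Merged: [1, 6, 8, 13]
Compare 14 vs 13: take 13 from right. Merged: [1, 6, 8, 13, 13]
Compare 14 vs 20: take 14 from left. Merged: [1, 6, 8, 13, 13, 14]
Compare 31 vs 20: take 20 from right. Merged: [1, 6, 8, 13, 13, 14, 20]
Compare 31 vs 29: take 29 from right. Merged: [1, 6, 8, 13, 13, 14, 20, 29]
Compare 31 vs 32: take 31 from left. Merged: [1, 6, 8, 13, 13, 14, 20, 29, 31]
Compare 38 vs 32: take 32 from right. Merged: [1, 6, 8, 13, 13, 14, 20, 29, 31, 32]
Append remaining from left: [38]. Merged: [1, 6, 8, 13, 13, 14, 20, 29, 31, 32, 38]

Final merged array: [1, 6, 8, 13, 13, 14, 20, 29, 31, 32, 38]
Total comparisons: 10

The merged array is [1, 6, 8, 13, 13, 14, 20, 29, 31, 32, 38], requiring 10 comparisons. The merge step runs in O(n) time where n is the total number of elements.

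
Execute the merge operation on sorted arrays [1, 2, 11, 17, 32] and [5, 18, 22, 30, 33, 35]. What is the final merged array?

Merging process:

Compare 1 vs 5: take 1 from left. Merged: [1]
Compare 2 vs 5: take 2 from left. Merged: [1, 2]
Compare 11 vs 5: take 5 from right. Merged: [1, 2, 5]
Compare 11 vs 18: take 11 from left. Merged: [1, 2, 5, 11]
Compare 17 vs 18: take 17 from left. Merged: [1, 2, 5, 11, 17]
Compare 32 vs 18: take 18 from right. Merged: [1, 2, 5, 11, 17, 18]
Compare 32 vs 22: take 22 from right. Merged: [1, 2, 5, 11, 17, 18, 22]
Compare 32 vs 30: take 30 from right. Merged: [1, 2, 5, 11, 17, 18, 22, 30]
Compare 32 vs 33: take 32 from left. Merged: [1, 2, 5, 11, 17, 18, 22, 30, 32]
Append remaining from right: [33, 35]. Merged: [1, 2, 5, 11, 17, 18, 22, 30, 32, 33, 35]

Final merged array: [1, 2, 5, 11, 17, 18, 22, 30, 32, 33, 35]
Total comparisons: 9

The merged array is [1, 2, 5, 11, 17, 18, 22, 30, 32, 33, 35], requiring 9 comparisons. The merge step runs in O(n) time where n is the total number of elements.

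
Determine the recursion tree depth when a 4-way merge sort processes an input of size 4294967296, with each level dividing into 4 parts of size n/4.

For divide and conquer with division factor 4:

Problem sizes at each level:
Level 0: 4294967296
Level 1: 1073741824
Level 2: 268435456
Level 3: 67108864
Level 4: 16777216
Level 5: 4194304
Level 6: 1048576
Level 7: 262144
Level 8: 65536
Level 9: 16384
Level 10: 4096
Level 11: 1024
Level 12: 256
Level 13: 64
Level 14: 16
Level 15: 4
Level 16: 1

The root is level 0 and the size-1 base case is level 16 (the tree spans levels 0 through 16, i.e. 17 levels counting the root), so the depth is the number of divisions: log_4(4294967296) = 16

The recursion tree depth is log_4(4294967296) = 16. At each level, the problem size is divided by 4, so it takes 16 divisions to reduce to a base case of size 1. The algorithm makes 4 recursive calls at each level.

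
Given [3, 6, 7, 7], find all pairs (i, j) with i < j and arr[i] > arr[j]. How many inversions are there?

Finding inversions in [3, 6, 7, 7]:


Total inversions: 0

The array has 0 inversions. It is already sorted.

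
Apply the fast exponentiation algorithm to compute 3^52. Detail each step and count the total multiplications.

Computing 3^52 by squaring (build up from 3^1; each line after the first costs one multiplication):

3^1 = 3
3^2 = (3^1)^2 = 3^2 = 9
3^3 = 3 * 3^2 = 3 * 9 = 27
3^6 = (3^3)^2 = 27^2 = 729
3^12 = (3^6)^2 = 729^2 = 531441
3^13 = 3 * 3^12 = 3 * 531441 = 1594323
3^26 = (3^13)^2 = 1594323^2 = 2541865828329
3^52 = (3^26)^2 = 2541865828329^2 = 6461081889226673298932241

Result: 6461081889226673298932241
Multiplications needed: 7 (7 lines after 3^1)

3^52 = 6461081889226673298932241. Using exponentiation by squaring, this requires 7 multiplications. The key idea: if the exponent is even, square the half-power; if odd, multiply by the base once.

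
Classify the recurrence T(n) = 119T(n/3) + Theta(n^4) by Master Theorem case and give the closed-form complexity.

Master Theorem for T(n) = 119T(n/3) + O(n^4):

a = 119, b = 3, c = 4
log_b(a) = log_3(119) = 4.3501

Case 1: c = 4 < log_3(119) = 4.3501
T(n) = O(n^(log_3 119))

For T(n) = 119T(n/3) + O(n^4): log_3(119) = 4.3501. This is Case 1 of the Master Theorem (c < log_b(a), work dominated by leaves), giving O(n^(log_3 119)).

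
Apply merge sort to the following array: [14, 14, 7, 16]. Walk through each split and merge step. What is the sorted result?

Merge sort trace:

Split: [14, 14, 7, 16] -> [14, 14] and [7, 16]
  Split: [14, 14] -> [14] and [14]
  Merge: [14] + [14] -> [14, 14]
  Split: [7, 16] -> [7] and [16]
  Merge: [7] + [16] -> [7, 16]
Merge: [14, 14] + [7, 16] -> [7, 14, 14, 16]

Final sorted array: [7, 14, 14, 16]

The merge sort proceeds by recursively splitting the array and merging sorted halves.
After all merges, the sorted array is [7, 14, 14, 16].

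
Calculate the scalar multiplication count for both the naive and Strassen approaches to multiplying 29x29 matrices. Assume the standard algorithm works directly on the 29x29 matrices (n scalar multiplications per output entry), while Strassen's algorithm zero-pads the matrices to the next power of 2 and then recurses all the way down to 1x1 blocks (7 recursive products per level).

Matrix multiplication for 29x29 matrices:

Strassen's algorithm requires power-of-2 dimensions. Pad 29x29 to 32x32 (next power of 2).

Standard algorithm: 29^3 = 24389 multiplications
Strassen's algorithm: 7^(log2(32)) = 7^5 = 16807 multiplications
Savings: 24389 - 16807 = 7582 multiplications

Standard: 24389 multiplications (29^3). Strassen: 16807 multiplications (7^5, after padding to 32x32). Strassen reduces 8 recursive multiplications to 7 at each level.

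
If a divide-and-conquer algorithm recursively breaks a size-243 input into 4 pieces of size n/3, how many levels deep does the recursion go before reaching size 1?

For divide and conquer with division factor 3:

Problem sizes at each level:
Level 0: 243
Level 1: 81
Level 2: 27
Level 3: 9
Level 4: 3
Level 5: 1

The root is level 0 and the size-1 base case is level 5 (the tree spans levels 0 through 5, i.e. 6 levels counting the root), so the depth is the number of divisions: log_3(243) = 5

The recursion tree depth is log_3(243) = 5. At each level, the problem size is divided by 3, so it takes 5 divisions to reduce to a base case of size 1. The algorithm makes 4 recursive calls at each level.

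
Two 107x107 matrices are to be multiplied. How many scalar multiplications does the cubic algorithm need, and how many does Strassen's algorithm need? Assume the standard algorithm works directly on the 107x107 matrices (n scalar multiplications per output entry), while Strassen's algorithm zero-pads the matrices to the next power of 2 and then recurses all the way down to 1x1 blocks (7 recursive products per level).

Matrix multiplication for 107x107 matrices:

Strassen's algorithm requires power-of-2 dimensions. Pad 107x107 to 128x128 (next power of 2).

Standard algorithm: 107^3 = 1225043 multiplications
Strassen's algorithm: 7^(log2(128)) = 7^7 = 823543 multiplications
Savings: 1225043 - 823543 = 401500 multiplications

Standard: 1225043 multiplications (107^3). Strassen: 823543 multiplications (7^7, after padding to 128x128). Strassen reduces 8 recursive multiplications to 7 at each level.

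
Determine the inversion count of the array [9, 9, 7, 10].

Finding inversions in [9, 9, 7, 10]:

(0, 2): arr[0]=9 > arr[2]=7
(1, 2): arr[1]=9 > arr[2]=7

Total inversions: 2

The array has 2 inversion(s): (0,2), (1,2). Each pair (i,j) satisfies i < j and arr[i] > arr[j].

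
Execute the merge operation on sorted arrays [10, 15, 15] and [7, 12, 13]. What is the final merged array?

Merging process:

Compare 10 vs 7: take 7 from right. Merged: [7]
Compare 10 vs 12: take 10 from left. Merged: [7, 10]
Compare 15 vs 12: take 12 from right. Merged: [7, 10, 12]
Compare 15 vs 13: take 13 from right. Merged: [7, 10, 12, 13]
Append remaining from left: [15, 15]. Merged: [7, 10, 12, 13, 15, 15]

Final merged array: [7, 10, 12, 13, 15, 15]
Total comparisons: 4

The merged array is [7, 10, 12, 13, 15, 15], requiring 4 comparisons. The merge step runs in O(n) time where n is the total number of elements.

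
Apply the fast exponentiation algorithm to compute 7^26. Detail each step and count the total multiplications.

Computing 7^26 by squaring (build up from 7^1; each line after the first costs one multiplication):

7^1 = 7
7^2 = (7^1)^2 = 7^2 = 49
7^3 = 7 * 7^2 = 7 * 49 = 343
7^6 = (7^3)^2 = 343^2 = 117649
7^12 = (7^6)^2 = 117649^2 = 13841287201
7^13 = 7 * 7^12 = 7 * 13841287201 = 96889010407
7^26 = (7^13)^2 = 96889010407^2 = 9387480337647754305649

Result: 9387480337647754305649
Multiplications needed: 6 (6 lines after 7^1)

7^26 = 9387480337647754305649. Using exponentiation by squaring, this requires 6 multiplications. The key idea: if the exponent is even, square the half-power; if odd, multiply by the base once.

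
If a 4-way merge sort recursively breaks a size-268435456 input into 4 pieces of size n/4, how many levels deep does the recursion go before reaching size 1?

For divide and conquer with division factor 4:

Problem sizes at each level:
Level 0: 268435456
Level 1: 67108864
Level 2: 16777216
Level 3: 4194304
Level 4: 1048576
Level 5: 262144
Level 6: 65536
Level 7: 16384
Level 8: 4096
Level 9: 1024
Level 10: 256
Level 11: 64
Level 12: 16
Level 13: 4
Level 14: 1

The root is level 0 and the size-1 base case is level 14 (the tree spans levels 0 through 14, i.e. 15 levels counting the root), so the depth is the number of divisions: log_4(268435456) = 14

The recursion tree depth is log_4(268435456) = 14. At each level, the problem size is divided by 4, so it takes 14 divisions to reduce to a base case of size 1. The algorithm makes 4 recursive calls at each level.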